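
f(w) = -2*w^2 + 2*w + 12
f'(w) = 2 - 4*w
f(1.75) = 9.38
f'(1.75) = -5.00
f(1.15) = 11.66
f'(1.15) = -2.60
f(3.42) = -4.55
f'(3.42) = -11.68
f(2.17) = 6.92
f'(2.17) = -6.68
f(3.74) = -8.50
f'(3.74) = -12.96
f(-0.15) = 11.66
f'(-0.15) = 2.60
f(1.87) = 8.75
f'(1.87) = -5.48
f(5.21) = -31.87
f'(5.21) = -18.84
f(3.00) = 0.00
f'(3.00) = -10.00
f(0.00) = 12.00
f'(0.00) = 2.00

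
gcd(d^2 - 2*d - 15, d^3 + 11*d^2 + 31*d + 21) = d + 3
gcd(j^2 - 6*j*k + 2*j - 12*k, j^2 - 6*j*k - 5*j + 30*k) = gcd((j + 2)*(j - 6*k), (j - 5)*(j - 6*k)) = j - 6*k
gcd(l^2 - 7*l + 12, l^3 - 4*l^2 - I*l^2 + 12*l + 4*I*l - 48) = l - 4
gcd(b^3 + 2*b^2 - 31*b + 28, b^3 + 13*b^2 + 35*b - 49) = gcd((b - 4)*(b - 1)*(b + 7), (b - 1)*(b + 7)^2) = b^2 + 6*b - 7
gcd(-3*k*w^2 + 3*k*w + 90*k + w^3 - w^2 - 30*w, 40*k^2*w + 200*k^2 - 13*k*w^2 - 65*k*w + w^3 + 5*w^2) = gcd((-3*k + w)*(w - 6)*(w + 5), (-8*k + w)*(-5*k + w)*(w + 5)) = w + 5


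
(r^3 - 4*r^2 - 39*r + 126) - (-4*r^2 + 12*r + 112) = r^3 - 51*r + 14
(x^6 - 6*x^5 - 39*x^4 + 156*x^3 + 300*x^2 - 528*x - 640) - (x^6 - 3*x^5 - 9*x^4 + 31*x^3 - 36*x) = -3*x^5 - 30*x^4 + 125*x^3 + 300*x^2 - 492*x - 640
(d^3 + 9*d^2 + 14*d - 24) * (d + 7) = d^4 + 16*d^3 + 77*d^2 + 74*d - 168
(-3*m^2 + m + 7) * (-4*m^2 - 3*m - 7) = 12*m^4 + 5*m^3 - 10*m^2 - 28*m - 49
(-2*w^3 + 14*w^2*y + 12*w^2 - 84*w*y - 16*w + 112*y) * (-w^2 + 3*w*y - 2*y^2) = 2*w^5 - 20*w^4*y - 12*w^4 + 46*w^3*y^2 + 120*w^3*y + 16*w^3 - 28*w^2*y^3 - 276*w^2*y^2 - 160*w^2*y + 168*w*y^3 + 368*w*y^2 - 224*y^3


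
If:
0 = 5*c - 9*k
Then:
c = 9*k/5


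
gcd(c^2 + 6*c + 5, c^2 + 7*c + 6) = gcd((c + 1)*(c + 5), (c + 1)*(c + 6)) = c + 1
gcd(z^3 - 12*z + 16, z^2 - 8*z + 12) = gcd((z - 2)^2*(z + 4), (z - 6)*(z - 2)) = z - 2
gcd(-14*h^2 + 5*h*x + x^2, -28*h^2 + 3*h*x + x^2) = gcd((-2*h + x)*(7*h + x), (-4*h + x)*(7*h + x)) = 7*h + x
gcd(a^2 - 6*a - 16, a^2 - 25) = 1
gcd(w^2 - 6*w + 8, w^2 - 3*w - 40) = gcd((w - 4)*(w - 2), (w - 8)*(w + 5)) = 1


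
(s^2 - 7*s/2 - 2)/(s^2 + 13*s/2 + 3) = (s - 4)/(s + 6)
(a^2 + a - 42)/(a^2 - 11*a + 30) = (a + 7)/(a - 5)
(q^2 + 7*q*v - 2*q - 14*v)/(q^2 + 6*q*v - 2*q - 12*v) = (q + 7*v)/(q + 6*v)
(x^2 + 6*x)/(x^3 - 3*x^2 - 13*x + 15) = x*(x + 6)/(x^3 - 3*x^2 - 13*x + 15)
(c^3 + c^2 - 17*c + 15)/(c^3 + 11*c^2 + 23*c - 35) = (c - 3)/(c + 7)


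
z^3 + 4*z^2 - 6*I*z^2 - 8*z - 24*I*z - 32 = (z + 4)*(z - 4*I)*(z - 2*I)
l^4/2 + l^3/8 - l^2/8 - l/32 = l*(l/2 + 1/4)*(l - 1/2)*(l + 1/4)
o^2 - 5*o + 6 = (o - 3)*(o - 2)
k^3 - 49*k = k*(k - 7)*(k + 7)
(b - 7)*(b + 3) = b^2 - 4*b - 21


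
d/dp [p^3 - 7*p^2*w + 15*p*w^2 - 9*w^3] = 3*p^2 - 14*p*w + 15*w^2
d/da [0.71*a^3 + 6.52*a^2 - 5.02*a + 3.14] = 2.13*a^2 + 13.04*a - 5.02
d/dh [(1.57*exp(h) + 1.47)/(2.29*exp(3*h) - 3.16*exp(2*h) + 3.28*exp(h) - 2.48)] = (-7.1906*exp(3*h) - 5.1377*exp(2*h) + 9.2904*exp(h) - 8.7152)*exp(h)/(5.2441*exp(6*h) - 14.4728*exp(5*h) + 25.008*exp(4*h) - 32.088*exp(3*h) + 26.432*exp(2*h) - 16.2688*exp(h) + 6.1504)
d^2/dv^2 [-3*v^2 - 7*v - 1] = -6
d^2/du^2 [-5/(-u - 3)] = 10/(u + 3)^3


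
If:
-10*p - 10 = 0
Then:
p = -1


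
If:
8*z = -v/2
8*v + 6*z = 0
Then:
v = 0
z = 0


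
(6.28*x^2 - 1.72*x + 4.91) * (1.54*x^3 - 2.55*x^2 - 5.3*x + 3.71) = 9.6712*x^5 - 18.6628*x^4 - 21.3366*x^3 + 19.8943*x^2 - 32.4042*x + 18.2161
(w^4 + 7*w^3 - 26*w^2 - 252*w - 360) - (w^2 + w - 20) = w^4 + 7*w^3 - 27*w^2 - 253*w - 340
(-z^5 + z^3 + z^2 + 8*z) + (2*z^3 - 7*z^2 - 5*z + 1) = -z^5 + 3*z^3 - 6*z^2 + 3*z + 1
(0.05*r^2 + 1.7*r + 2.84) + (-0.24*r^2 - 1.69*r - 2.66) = -0.19*r^2 + 0.01*r + 0.18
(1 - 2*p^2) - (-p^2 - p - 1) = -p^2 + p + 2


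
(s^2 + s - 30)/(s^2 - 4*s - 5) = (s + 6)/(s + 1)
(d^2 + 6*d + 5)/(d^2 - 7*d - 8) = (d + 5)/(d - 8)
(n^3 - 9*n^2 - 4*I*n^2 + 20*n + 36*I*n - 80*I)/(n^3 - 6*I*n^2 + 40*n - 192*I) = (n^2 - 9*n + 20)/(n^2 - 2*I*n + 48)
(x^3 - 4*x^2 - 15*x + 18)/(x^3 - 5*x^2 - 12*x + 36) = (x - 1)/(x - 2)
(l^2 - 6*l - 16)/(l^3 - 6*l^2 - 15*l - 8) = (l + 2)/(l^2 + 2*l + 1)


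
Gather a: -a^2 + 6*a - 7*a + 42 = -a^2 - a + 42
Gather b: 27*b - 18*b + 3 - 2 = 9*b + 1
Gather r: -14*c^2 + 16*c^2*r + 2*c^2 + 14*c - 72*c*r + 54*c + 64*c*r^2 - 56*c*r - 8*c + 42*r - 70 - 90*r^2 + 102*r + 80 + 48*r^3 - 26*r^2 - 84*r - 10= -12*c^2 + 60*c + 48*r^3 + r^2*(64*c - 116) + r*(16*c^2 - 128*c + 60)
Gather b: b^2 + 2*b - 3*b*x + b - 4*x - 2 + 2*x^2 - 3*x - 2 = b^2 + b*(3 - 3*x) + 2*x^2 - 7*x - 4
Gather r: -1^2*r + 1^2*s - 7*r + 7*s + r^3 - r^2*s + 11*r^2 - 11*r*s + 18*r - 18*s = r^3 + r^2*(11 - s) + r*(10 - 11*s) - 10*s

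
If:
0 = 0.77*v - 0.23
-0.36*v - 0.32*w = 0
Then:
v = 0.30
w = -0.34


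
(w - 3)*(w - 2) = w^2 - 5*w + 6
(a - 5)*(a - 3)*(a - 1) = a^3 - 9*a^2 + 23*a - 15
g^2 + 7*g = g*(g + 7)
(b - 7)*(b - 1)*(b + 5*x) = b^3 + 5*b^2*x - 8*b^2 - 40*b*x + 7*b + 35*x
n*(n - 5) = n^2 - 5*n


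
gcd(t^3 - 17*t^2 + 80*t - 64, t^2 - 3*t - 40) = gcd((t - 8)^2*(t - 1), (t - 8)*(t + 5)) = t - 8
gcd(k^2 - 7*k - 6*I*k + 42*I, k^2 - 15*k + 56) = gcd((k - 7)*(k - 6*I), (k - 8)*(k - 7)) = k - 7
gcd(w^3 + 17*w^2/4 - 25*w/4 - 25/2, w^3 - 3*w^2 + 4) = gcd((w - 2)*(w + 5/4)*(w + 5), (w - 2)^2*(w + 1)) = w - 2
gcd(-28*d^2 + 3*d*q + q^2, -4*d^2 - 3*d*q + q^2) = -4*d + q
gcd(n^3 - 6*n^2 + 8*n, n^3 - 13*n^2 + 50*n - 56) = n^2 - 6*n + 8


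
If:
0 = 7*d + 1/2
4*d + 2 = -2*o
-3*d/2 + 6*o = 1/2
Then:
No Solution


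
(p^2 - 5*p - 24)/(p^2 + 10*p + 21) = (p - 8)/(p + 7)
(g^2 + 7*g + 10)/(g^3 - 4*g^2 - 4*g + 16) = (g + 5)/(g^2 - 6*g + 8)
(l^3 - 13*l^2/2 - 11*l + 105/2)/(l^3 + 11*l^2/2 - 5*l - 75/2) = (l - 7)/(l + 5)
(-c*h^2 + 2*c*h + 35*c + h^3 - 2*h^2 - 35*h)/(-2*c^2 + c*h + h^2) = (h^2 - 2*h - 35)/(2*c + h)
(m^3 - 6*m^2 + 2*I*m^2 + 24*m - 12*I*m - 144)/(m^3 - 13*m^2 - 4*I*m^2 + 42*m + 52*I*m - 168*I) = (m + 6*I)/(m - 7)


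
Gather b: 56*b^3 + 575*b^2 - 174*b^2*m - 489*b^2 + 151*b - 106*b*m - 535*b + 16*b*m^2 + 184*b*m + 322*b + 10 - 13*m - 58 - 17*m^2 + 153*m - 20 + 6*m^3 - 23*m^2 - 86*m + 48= 56*b^3 + b^2*(86 - 174*m) + b*(16*m^2 + 78*m - 62) + 6*m^3 - 40*m^2 + 54*m - 20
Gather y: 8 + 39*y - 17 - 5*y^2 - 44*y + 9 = -5*y^2 - 5*y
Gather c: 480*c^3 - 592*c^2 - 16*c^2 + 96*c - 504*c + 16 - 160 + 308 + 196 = 480*c^3 - 608*c^2 - 408*c + 360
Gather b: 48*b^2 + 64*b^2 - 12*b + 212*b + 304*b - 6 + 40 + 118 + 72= 112*b^2 + 504*b + 224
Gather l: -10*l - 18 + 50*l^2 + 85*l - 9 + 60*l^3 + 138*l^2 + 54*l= 60*l^3 + 188*l^2 + 129*l - 27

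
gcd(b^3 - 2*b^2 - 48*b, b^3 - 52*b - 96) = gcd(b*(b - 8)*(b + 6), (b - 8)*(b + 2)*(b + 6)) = b^2 - 2*b - 48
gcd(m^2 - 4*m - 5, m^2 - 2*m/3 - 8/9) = 1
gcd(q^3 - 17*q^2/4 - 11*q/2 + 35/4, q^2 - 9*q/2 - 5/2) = q - 5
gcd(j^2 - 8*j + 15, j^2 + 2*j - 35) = j - 5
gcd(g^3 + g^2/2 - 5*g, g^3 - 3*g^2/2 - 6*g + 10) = g^2 + g/2 - 5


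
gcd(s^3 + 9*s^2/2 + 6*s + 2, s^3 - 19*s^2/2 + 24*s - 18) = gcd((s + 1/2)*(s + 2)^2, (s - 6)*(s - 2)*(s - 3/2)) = 1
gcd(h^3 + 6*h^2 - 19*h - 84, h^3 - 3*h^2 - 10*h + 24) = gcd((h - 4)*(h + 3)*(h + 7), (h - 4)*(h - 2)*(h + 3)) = h^2 - h - 12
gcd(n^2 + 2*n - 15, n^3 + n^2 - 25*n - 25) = n + 5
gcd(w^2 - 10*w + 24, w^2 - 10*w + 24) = w^2 - 10*w + 24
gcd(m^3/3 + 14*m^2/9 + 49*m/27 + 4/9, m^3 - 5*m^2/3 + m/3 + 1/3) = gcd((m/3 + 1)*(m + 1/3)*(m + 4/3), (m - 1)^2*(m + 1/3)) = m + 1/3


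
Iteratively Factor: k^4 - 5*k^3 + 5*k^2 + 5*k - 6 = (k + 1)*(k^3 - 6*k^2 + 11*k - 6) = (k - 3)*(k + 1)*(k^2 - 3*k + 2) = (k - 3)*(k - 1)*(k + 1)*(k - 2)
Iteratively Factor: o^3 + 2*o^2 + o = (o + 1)*(o^2 + o) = o*(o + 1)*(o + 1)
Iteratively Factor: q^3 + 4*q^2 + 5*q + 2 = (q + 1)*(q^2 + 3*q + 2) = (q + 1)^2*(q + 2)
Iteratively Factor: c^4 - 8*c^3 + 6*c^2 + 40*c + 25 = (c + 1)*(c^3 - 9*c^2 + 15*c + 25) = (c - 5)*(c + 1)*(c^2 - 4*c - 5) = (c - 5)^2*(c + 1)*(c + 1)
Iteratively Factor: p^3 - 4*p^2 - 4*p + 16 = (p - 4)*(p^2 - 4) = (p - 4)*(p - 2)*(p + 2)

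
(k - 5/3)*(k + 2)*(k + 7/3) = k^3 + 8*k^2/3 - 23*k/9 - 70/9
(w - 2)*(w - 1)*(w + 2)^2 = w^4 + w^3 - 6*w^2 - 4*w + 8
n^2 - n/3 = n*(n - 1/3)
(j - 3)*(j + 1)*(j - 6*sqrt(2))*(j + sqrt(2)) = j^4 - 5*sqrt(2)*j^3 - 2*j^3 - 15*j^2 + 10*sqrt(2)*j^2 + 15*sqrt(2)*j + 24*j + 36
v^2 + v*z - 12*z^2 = (v - 3*z)*(v + 4*z)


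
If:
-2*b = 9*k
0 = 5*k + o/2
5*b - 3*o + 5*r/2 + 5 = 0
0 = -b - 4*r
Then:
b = 24/11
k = -16/33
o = 160/33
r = -6/11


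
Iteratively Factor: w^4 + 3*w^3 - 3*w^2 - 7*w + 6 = (w + 3)*(w^3 - 3*w + 2) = (w - 1)*(w + 3)*(w^2 + w - 2) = (w - 1)^2*(w + 3)*(w + 2)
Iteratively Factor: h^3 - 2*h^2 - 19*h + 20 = (h - 1)*(h^2 - h - 20) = (h - 5)*(h - 1)*(h + 4)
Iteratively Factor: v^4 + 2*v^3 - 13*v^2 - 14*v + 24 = (v - 3)*(v^3 + 5*v^2 + 2*v - 8) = (v - 3)*(v + 4)*(v^2 + v - 2) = (v - 3)*(v - 1)*(v + 4)*(v + 2)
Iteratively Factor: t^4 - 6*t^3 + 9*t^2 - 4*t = (t - 1)*(t^3 - 5*t^2 + 4*t) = (t - 4)*(t - 1)*(t^2 - t) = t*(t - 4)*(t - 1)*(t - 1)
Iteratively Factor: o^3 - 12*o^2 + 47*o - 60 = (o - 5)*(o^2 - 7*o + 12) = (o - 5)*(o - 3)*(o - 4)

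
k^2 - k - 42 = (k - 7)*(k + 6)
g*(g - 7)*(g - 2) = g^3 - 9*g^2 + 14*g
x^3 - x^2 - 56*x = x*(x - 8)*(x + 7)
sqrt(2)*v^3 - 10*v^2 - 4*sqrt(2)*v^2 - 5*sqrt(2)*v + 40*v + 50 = (v - 5)*(v - 5*sqrt(2))*(sqrt(2)*v + sqrt(2))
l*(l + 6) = l^2 + 6*l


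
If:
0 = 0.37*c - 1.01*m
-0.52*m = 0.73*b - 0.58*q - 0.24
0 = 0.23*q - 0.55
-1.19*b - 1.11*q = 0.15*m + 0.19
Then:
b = -3.38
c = 21.51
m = 7.88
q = 2.39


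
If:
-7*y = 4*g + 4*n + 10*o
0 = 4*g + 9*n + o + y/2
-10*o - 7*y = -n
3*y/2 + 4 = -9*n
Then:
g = 20/159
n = -16/159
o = 76/53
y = -328/159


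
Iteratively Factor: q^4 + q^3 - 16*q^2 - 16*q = (q - 4)*(q^3 + 5*q^2 + 4*q) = (q - 4)*(q + 1)*(q^2 + 4*q) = q*(q - 4)*(q + 1)*(q + 4)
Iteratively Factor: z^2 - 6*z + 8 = (z - 2)*(z - 4)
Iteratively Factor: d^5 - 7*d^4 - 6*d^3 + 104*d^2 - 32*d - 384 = (d + 2)*(d^4 - 9*d^3 + 12*d^2 + 80*d - 192) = (d - 4)*(d + 2)*(d^3 - 5*d^2 - 8*d + 48) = (d - 4)^2*(d + 2)*(d^2 - d - 12) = (d - 4)^3*(d + 2)*(d + 3)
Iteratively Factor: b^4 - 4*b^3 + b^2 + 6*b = (b)*(b^3 - 4*b^2 + b + 6) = b*(b - 3)*(b^2 - b - 2) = b*(b - 3)*(b + 1)*(b - 2)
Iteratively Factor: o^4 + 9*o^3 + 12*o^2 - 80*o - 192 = (o + 4)*(o^3 + 5*o^2 - 8*o - 48) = (o + 4)^2*(o^2 + o - 12) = (o + 4)^3*(o - 3)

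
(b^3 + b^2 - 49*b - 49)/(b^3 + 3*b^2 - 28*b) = (b^2 - 6*b - 7)/(b*(b - 4))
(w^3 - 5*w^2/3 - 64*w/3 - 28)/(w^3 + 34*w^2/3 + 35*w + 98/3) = (w - 6)/(w + 7)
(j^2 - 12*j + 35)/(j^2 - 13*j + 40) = (j - 7)/(j - 8)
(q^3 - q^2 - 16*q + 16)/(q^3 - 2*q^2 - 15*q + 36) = (q^2 - 5*q + 4)/(q^2 - 6*q + 9)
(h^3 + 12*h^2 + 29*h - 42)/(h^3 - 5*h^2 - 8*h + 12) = (h^2 + 13*h + 42)/(h^2 - 4*h - 12)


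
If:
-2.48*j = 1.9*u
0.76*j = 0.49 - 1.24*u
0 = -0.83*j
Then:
No Solution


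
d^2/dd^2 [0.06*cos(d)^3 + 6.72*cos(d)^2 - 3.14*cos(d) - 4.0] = 3.095*cos(d) - 13.44*cos(2*d) - 0.135*cos(3*d)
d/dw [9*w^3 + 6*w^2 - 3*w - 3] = 27*w^2 + 12*w - 3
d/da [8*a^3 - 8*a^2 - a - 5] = 24*a^2 - 16*a - 1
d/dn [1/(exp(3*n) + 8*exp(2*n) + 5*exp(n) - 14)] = (-3*exp(2*n) - 16*exp(n) - 5)*exp(n)/(exp(3*n) + 8*exp(2*n) + 5*exp(n) - 14)^2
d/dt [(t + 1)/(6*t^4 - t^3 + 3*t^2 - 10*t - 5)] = (-18*t^4 - 22*t^3 - 6*t + 5)/(36*t^8 - 12*t^7 + 37*t^6 - 126*t^5 - 31*t^4 - 50*t^3 + 70*t^2 + 100*t + 25)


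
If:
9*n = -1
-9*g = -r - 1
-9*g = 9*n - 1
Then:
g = 2/9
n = -1/9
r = 1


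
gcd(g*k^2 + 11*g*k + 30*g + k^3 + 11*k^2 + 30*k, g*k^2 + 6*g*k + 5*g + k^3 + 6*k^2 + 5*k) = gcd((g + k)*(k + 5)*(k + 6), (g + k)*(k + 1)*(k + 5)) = g*k + 5*g + k^2 + 5*k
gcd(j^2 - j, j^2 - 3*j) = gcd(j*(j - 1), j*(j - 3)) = j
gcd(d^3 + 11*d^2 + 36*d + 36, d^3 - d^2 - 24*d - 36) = d^2 + 5*d + 6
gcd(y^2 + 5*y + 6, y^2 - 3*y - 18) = y + 3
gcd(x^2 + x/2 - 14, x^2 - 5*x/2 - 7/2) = x - 7/2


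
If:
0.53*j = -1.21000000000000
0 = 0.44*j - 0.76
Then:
No Solution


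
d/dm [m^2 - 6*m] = 2*m - 6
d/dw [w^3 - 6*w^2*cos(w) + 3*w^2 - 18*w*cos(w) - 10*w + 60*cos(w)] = 6*w^2*sin(w) + 3*w^2 + 18*w*sin(w) - 12*w*cos(w) + 6*w - 60*sin(w) - 18*cos(w) - 10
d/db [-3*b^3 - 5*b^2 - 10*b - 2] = -9*b^2 - 10*b - 10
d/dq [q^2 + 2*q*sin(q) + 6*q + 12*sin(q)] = 2*q*cos(q) + 2*q + 2*sin(q) + 12*cos(q) + 6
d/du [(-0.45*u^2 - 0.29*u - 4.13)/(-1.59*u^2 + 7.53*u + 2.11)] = (-3.8496*u^2 - 15.0324*u + 30.487)/(2.5281*u^4 - 23.9454*u^3 + 49.9911*u^2 + 31.7766*u + 4.4521)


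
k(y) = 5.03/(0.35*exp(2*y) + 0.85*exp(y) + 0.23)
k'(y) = 5.03*(-0.7*exp(2*y) - 0.85*exp(y))/(0.35*exp(2*y) + 0.85*exp(y) + 0.23)^2 = (-3.521*exp(y) - 4.2755)*exp(y)/(0.35*exp(2*y) + 0.85*exp(y) + 0.23)^2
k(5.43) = 0.00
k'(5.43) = -0.00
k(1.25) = 0.67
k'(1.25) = -1.04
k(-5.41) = 21.51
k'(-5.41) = -0.35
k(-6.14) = 21.70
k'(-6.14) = -0.17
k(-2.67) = 17.31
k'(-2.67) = -3.71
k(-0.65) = 6.54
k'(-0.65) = -5.40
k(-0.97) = 8.35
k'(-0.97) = -5.86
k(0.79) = 1.32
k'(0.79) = -1.83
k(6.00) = 0.00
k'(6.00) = 0.00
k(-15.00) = 21.87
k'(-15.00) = 0.00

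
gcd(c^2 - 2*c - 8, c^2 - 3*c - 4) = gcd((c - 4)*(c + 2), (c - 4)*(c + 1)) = c - 4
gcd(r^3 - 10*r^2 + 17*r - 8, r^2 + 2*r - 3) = r - 1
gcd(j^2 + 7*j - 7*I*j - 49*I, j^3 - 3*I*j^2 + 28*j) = j - 7*I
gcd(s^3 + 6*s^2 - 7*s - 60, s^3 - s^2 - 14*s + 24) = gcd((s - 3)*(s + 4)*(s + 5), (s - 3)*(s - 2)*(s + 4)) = s^2 + s - 12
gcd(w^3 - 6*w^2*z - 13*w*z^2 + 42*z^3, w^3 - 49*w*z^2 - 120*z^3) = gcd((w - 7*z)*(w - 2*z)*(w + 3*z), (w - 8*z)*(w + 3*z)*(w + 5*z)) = w + 3*z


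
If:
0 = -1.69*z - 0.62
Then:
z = -0.37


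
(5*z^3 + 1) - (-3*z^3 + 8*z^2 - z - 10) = 8*z^3 - 8*z^2 + z + 11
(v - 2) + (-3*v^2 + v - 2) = -3*v^2 + 2*v - 4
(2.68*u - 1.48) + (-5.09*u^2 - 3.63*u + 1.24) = -5.09*u^2 - 0.95*u - 0.24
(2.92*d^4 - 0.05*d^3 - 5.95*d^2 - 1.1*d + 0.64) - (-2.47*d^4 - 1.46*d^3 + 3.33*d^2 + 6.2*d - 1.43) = 5.39*d^4 + 1.41*d^3 - 9.28*d^2 - 7.3*d + 2.07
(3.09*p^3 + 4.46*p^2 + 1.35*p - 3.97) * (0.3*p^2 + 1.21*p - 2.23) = 0.927*p^5 + 5.0769*p^4 - 1.0891*p^3 - 9.5033*p^2 - 7.8142*p + 8.8531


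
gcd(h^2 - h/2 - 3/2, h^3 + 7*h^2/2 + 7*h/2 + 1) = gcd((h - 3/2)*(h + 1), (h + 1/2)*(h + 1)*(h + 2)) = h + 1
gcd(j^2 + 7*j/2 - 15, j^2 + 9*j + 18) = j + 6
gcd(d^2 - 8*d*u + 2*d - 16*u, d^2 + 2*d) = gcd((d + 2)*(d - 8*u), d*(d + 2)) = d + 2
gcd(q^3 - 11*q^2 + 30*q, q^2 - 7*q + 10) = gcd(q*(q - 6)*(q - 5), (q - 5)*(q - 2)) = q - 5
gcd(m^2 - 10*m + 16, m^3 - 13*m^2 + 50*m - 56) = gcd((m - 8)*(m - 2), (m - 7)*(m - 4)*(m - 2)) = m - 2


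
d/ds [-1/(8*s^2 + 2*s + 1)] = 2*(8*s + 1)/(8*s^2 + 2*s + 1)^2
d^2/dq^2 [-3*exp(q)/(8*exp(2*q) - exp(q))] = (-192*exp(q) - 24)*exp(q)/(512*exp(3*q) - 192*exp(2*q) + 24*exp(q) - 1)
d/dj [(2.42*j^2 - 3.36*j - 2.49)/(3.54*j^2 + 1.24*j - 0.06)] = (14.8952*j^2 + 17.3388*j + 3.2892)/(12.5316*j^4 + 8.7792*j^3 + 1.1128*j^2 - 0.1488*j + 0.0036)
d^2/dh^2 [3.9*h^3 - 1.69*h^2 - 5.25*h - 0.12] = 23.4*h - 3.38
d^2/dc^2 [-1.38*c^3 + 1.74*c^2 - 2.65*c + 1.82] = 3.48 - 8.28*c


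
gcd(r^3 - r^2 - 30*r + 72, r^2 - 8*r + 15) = r - 3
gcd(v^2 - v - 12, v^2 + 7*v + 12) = v + 3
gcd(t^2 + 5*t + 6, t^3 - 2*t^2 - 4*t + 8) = t + 2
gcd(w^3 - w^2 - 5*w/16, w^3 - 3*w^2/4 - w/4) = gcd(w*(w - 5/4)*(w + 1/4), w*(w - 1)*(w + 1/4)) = w^2 + w/4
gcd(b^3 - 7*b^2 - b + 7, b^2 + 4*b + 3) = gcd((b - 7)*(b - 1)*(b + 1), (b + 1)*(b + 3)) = b + 1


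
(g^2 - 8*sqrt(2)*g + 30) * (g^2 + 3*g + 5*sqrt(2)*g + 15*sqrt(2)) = g^4 - 3*sqrt(2)*g^3 + 3*g^3 - 50*g^2 - 9*sqrt(2)*g^2 - 150*g + 150*sqrt(2)*g + 450*sqrt(2)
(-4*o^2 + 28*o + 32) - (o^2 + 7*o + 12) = -5*o^2 + 21*o + 20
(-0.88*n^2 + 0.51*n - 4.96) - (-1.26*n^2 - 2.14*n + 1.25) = 0.38*n^2 + 2.65*n - 6.21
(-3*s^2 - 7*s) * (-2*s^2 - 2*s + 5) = 6*s^4 + 20*s^3 - s^2 - 35*s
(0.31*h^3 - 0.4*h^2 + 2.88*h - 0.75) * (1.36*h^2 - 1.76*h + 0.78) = 0.4216*h^5 - 1.0896*h^4 + 4.8626*h^3 - 6.4008*h^2 + 3.5664*h - 0.585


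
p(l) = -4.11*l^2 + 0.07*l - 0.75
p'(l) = 0.07 - 8.22*l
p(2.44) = -25.05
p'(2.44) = -19.99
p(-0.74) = -3.05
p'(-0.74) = 6.15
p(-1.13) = -6.08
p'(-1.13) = 9.36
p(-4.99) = -103.44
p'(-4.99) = 41.09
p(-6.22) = -160.19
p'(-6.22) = 51.20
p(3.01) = -37.78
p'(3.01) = -24.67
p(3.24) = -43.67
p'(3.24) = -26.56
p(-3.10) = -40.46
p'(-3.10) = 25.55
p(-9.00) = -334.29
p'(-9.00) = 74.05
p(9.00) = -333.03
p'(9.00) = -73.91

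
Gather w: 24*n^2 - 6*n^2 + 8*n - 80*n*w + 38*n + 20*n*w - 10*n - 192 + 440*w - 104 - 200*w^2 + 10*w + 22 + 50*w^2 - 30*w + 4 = 18*n^2 + 36*n - 150*w^2 + w*(420 - 60*n) - 270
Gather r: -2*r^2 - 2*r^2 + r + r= -4*r^2 + 2*r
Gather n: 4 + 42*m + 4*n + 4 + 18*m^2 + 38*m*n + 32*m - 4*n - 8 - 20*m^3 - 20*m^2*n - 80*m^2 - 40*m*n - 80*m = -20*m^3 - 62*m^2 - 6*m + n*(-20*m^2 - 2*m)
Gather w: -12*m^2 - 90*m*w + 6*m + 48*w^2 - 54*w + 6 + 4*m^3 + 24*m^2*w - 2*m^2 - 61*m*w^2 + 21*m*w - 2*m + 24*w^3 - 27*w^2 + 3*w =4*m^3 - 14*m^2 + 4*m + 24*w^3 + w^2*(21 - 61*m) + w*(24*m^2 - 69*m - 51) + 6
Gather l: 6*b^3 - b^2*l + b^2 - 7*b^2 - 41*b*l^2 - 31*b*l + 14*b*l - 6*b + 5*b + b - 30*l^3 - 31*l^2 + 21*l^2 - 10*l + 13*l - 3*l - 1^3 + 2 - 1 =6*b^3 - 6*b^2 - 30*l^3 + l^2*(-41*b - 10) + l*(-b^2 - 17*b)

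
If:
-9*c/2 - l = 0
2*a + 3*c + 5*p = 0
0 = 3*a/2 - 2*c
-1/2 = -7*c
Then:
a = 2/21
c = 1/14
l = -9/28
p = -17/210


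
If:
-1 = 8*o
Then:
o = -1/8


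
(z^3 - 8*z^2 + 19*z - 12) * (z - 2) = z^4 - 10*z^3 + 35*z^2 - 50*z + 24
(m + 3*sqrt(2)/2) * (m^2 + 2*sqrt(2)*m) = m^3 + 7*sqrt(2)*m^2/2 + 6*m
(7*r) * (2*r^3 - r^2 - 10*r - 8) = 14*r^4 - 7*r^3 - 70*r^2 - 56*r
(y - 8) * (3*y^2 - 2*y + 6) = 3*y^3 - 26*y^2 + 22*y - 48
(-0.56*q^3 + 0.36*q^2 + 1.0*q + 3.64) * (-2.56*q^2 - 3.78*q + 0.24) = 1.4336*q^5 + 1.1952*q^4 - 4.0552*q^3 - 13.012*q^2 - 13.5192*q + 0.8736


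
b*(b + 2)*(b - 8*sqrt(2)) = b^3 - 8*sqrt(2)*b^2 + 2*b^2 - 16*sqrt(2)*b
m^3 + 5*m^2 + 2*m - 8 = (m - 1)*(m + 2)*(m + 4)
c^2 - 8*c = c*(c - 8)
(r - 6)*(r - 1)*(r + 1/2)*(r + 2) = r^4 - 9*r^3/2 - 21*r^2/2 + 8*r + 6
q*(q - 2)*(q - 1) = q^3 - 3*q^2 + 2*q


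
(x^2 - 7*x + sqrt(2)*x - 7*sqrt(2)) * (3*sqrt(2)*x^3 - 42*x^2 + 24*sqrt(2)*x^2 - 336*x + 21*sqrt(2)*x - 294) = 3*sqrt(2)*x^5 - 36*x^4 + 3*sqrt(2)*x^4 - 189*sqrt(2)*x^3 - 36*x^3 - 189*sqrt(2)*x^2 + 1764*x^2 + 1764*x + 2058*sqrt(2)*x + 2058*sqrt(2)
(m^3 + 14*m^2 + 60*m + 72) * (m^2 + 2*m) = m^5 + 16*m^4 + 88*m^3 + 192*m^2 + 144*m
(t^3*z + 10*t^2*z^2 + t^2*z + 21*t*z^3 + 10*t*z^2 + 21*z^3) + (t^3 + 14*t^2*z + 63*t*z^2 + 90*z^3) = t^3*z + t^3 + 10*t^2*z^2 + 15*t^2*z + 21*t*z^3 + 73*t*z^2 + 111*z^3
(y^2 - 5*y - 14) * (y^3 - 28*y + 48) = y^5 - 5*y^4 - 42*y^3 + 188*y^2 + 152*y - 672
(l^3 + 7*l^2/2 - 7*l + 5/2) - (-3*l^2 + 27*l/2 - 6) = l^3 + 13*l^2/2 - 41*l/2 + 17/2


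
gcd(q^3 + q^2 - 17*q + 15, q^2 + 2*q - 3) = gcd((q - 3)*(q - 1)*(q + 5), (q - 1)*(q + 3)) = q - 1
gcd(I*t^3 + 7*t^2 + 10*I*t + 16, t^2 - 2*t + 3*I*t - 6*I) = 1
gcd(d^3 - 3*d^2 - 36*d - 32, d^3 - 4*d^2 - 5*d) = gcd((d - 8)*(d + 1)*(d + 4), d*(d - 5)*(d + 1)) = d + 1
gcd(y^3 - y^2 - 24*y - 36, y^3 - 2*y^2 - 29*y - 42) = y^2 + 5*y + 6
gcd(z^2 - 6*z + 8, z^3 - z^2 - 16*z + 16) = z - 4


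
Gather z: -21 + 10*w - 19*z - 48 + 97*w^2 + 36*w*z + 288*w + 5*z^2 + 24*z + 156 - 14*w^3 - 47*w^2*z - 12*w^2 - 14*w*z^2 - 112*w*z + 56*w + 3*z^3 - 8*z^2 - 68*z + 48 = -14*w^3 + 85*w^2 + 354*w + 3*z^3 + z^2*(-14*w - 3) + z*(-47*w^2 - 76*w - 63) + 135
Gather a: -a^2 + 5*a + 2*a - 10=-a^2 + 7*a - 10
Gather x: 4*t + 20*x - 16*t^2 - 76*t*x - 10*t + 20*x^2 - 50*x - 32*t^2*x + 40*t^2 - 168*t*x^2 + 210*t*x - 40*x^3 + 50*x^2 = 24*t^2 - 6*t - 40*x^3 + x^2*(70 - 168*t) + x*(-32*t^2 + 134*t - 30)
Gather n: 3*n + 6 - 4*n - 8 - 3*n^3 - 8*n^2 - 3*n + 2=-3*n^3 - 8*n^2 - 4*n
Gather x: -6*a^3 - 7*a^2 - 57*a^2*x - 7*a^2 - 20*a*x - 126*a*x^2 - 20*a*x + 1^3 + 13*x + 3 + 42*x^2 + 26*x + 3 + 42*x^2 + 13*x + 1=-6*a^3 - 14*a^2 + x^2*(84 - 126*a) + x*(-57*a^2 - 40*a + 52) + 8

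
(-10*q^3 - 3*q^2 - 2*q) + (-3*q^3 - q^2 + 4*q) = -13*q^3 - 4*q^2 + 2*q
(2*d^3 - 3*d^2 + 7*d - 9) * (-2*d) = -4*d^4 + 6*d^3 - 14*d^2 + 18*d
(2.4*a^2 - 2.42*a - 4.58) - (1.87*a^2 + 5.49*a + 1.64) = 0.53*a^2 - 7.91*a - 6.22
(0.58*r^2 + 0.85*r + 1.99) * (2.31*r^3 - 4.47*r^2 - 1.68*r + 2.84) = 1.3398*r^5 - 0.6291*r^4 - 0.177*r^3 - 8.6761*r^2 - 0.9292*r + 5.6516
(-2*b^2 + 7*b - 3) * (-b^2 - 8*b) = 2*b^4 + 9*b^3 - 53*b^2 + 24*b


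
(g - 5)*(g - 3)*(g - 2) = g^3 - 10*g^2 + 31*g - 30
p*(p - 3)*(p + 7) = p^3 + 4*p^2 - 21*p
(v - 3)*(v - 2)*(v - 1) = v^3 - 6*v^2 + 11*v - 6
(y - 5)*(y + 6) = y^2 + y - 30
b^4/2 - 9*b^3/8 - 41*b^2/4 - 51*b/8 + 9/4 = (b/2 + 1/2)*(b - 6)*(b - 1/4)*(b + 3)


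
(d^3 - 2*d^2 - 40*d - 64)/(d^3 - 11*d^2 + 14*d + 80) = (d + 4)/(d - 5)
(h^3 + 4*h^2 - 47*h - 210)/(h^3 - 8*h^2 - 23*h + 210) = (h + 6)/(h - 6)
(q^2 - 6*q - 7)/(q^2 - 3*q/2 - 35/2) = 2*(-q^2 + 6*q + 7)/(-2*q^2 + 3*q + 35)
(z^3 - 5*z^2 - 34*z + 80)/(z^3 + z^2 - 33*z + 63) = (z^3 - 5*z^2 - 34*z + 80)/(z^3 + z^2 - 33*z + 63)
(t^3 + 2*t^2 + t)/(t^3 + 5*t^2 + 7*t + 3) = t/(t + 3)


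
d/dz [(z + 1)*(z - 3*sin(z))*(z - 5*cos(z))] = (z + 1)*(z - 3*sin(z))*(5*sin(z) + 1) - (z + 1)*(z - 5*cos(z))*(3*cos(z) - 1) + (z - 3*sin(z))*(z - 5*cos(z))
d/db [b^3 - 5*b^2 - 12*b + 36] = 3*b^2 - 10*b - 12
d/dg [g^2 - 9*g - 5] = 2*g - 9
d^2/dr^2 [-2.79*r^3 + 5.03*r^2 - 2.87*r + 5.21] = 10.06 - 16.74*r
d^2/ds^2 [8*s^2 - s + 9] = 16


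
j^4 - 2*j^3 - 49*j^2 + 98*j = j*(j - 7)*(j - 2)*(j + 7)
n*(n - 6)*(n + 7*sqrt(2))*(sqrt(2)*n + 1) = sqrt(2)*n^4 - 6*sqrt(2)*n^3 + 15*n^3 - 90*n^2 + 7*sqrt(2)*n^2 - 42*sqrt(2)*n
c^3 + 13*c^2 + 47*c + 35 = (c + 1)*(c + 5)*(c + 7)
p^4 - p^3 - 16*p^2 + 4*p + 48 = (p - 4)*(p - 2)*(p + 2)*(p + 3)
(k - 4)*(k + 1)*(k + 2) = k^3 - k^2 - 10*k - 8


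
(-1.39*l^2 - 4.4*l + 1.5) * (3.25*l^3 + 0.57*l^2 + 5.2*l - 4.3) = -4.5175*l^5 - 15.0923*l^4 - 4.861*l^3 - 16.048*l^2 + 26.72*l - 6.45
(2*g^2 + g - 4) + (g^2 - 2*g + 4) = 3*g^2 - g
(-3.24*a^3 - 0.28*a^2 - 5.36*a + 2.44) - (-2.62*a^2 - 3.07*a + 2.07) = -3.24*a^3 + 2.34*a^2 - 2.29*a + 0.37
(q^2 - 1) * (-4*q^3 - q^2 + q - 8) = -4*q^5 - q^4 + 5*q^3 - 7*q^2 - q + 8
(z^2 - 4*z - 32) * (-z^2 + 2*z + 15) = -z^4 + 6*z^3 + 39*z^2 - 124*z - 480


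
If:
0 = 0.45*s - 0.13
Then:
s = 0.29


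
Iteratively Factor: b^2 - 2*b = (b - 2)*(b)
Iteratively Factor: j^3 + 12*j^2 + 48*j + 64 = (j + 4)*(j^2 + 8*j + 16) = (j + 4)^2*(j + 4)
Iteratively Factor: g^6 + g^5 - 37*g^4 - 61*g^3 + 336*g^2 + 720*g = (g + 3)*(g^5 - 2*g^4 - 31*g^3 + 32*g^2 + 240*g) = (g - 5)*(g + 3)*(g^4 + 3*g^3 - 16*g^2 - 48*g) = (g - 5)*(g + 3)^2*(g^3 - 16*g) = (g - 5)*(g + 3)^2*(g + 4)*(g^2 - 4*g) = (g - 5)*(g - 4)*(g + 3)^2*(g + 4)*(g)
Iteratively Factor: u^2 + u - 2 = (u - 1)*(u + 2)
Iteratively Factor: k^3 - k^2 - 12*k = (k)*(k^2 - k - 12) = k*(k - 4)*(k + 3)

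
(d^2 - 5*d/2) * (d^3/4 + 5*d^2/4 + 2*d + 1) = d^5/4 + 5*d^4/8 - 9*d^3/8 - 4*d^2 - 5*d/2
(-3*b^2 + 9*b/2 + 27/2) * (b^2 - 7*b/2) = -3*b^4 + 15*b^3 - 9*b^2/4 - 189*b/4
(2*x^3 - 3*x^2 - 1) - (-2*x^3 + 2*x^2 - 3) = 4*x^3 - 5*x^2 + 2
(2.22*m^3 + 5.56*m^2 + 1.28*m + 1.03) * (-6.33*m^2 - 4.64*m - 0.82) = -14.0526*m^5 - 45.4956*m^4 - 35.7212*m^3 - 17.0183*m^2 - 5.8288*m - 0.8446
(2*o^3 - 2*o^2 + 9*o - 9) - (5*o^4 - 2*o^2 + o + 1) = -5*o^4 + 2*o^3 + 8*o - 10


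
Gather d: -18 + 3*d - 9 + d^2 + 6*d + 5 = d^2 + 9*d - 22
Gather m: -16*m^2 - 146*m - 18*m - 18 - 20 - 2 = -16*m^2 - 164*m - 40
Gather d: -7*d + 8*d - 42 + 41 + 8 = d + 7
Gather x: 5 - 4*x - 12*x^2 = -12*x^2 - 4*x + 5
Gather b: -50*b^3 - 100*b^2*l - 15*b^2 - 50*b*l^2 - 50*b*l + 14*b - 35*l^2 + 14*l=-50*b^3 + b^2*(-100*l - 15) + b*(-50*l^2 - 50*l + 14) - 35*l^2 + 14*l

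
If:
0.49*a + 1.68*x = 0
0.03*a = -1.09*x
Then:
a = 0.00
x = 0.00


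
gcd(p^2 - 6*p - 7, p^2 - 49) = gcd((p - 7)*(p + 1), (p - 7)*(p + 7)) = p - 7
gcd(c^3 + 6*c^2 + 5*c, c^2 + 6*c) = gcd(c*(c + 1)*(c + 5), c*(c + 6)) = c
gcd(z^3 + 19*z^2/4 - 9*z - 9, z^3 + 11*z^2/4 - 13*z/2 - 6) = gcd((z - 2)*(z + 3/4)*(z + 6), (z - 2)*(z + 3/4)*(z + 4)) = z^2 - 5*z/4 - 3/2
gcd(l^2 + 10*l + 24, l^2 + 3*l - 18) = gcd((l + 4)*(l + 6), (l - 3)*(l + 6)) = l + 6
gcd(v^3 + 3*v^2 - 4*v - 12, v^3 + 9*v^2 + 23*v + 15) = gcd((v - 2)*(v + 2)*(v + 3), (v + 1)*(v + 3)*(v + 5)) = v + 3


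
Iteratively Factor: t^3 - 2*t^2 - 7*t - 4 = (t + 1)*(t^2 - 3*t - 4) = (t - 4)*(t + 1)*(t + 1)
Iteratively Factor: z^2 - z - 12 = (z - 4)*(z + 3)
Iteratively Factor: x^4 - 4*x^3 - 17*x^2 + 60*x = (x - 5)*(x^3 + x^2 - 12*x) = x*(x - 5)*(x^2 + x - 12) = x*(x - 5)*(x + 4)*(x - 3)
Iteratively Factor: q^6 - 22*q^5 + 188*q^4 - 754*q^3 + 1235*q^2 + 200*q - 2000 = (q + 1)*(q^5 - 23*q^4 + 211*q^3 - 965*q^2 + 2200*q - 2000) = (q - 5)*(q + 1)*(q^4 - 18*q^3 + 121*q^2 - 360*q + 400) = (q - 5)*(q - 4)*(q + 1)*(q^3 - 14*q^2 + 65*q - 100) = (q - 5)^2*(q - 4)*(q + 1)*(q^2 - 9*q + 20) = (q - 5)^3*(q - 4)*(q + 1)*(q - 4)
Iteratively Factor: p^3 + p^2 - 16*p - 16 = (p + 1)*(p^2 - 16) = (p - 4)*(p + 1)*(p + 4)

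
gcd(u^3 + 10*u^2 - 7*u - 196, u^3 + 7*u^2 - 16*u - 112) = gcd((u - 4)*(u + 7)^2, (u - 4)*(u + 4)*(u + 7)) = u^2 + 3*u - 28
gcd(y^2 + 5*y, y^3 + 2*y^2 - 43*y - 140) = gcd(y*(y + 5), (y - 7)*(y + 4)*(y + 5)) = y + 5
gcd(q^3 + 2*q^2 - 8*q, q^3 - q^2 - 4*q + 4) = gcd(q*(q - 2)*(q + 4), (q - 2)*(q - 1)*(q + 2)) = q - 2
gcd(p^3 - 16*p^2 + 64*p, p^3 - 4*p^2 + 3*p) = p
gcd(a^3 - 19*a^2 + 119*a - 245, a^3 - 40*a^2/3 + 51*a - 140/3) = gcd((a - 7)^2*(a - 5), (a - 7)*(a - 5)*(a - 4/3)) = a^2 - 12*a + 35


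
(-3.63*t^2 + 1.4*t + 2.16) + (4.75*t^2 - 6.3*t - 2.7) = 1.12*t^2 - 4.9*t - 0.54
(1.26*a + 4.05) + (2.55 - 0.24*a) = 1.02*a + 6.6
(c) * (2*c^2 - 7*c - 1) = 2*c^3 - 7*c^2 - c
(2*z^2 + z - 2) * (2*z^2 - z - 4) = 4*z^4 - 13*z^2 - 2*z + 8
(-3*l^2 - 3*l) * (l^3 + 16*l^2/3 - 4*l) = -3*l^5 - 19*l^4 - 4*l^3 + 12*l^2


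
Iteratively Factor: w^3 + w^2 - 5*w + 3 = (w + 3)*(w^2 - 2*w + 1) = (w - 1)*(w + 3)*(w - 1)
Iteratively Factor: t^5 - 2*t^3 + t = (t - 1)*(t^4 + t^3 - t^2 - t) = t*(t - 1)*(t^3 + t^2 - t - 1) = t*(t - 1)*(t + 1)*(t^2 - 1) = t*(t - 1)*(t + 1)^2*(t - 1)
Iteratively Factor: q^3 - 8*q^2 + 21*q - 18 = (q - 2)*(q^2 - 6*q + 9) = (q - 3)*(q - 2)*(q - 3)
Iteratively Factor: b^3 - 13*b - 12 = (b - 4)*(b^2 + 4*b + 3) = (b - 4)*(b + 3)*(b + 1)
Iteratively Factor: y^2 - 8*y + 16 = (y - 4)*(y - 4)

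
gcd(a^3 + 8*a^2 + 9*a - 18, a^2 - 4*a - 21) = a + 3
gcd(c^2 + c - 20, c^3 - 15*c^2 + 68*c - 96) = c - 4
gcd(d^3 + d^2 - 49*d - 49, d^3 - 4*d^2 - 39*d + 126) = d - 7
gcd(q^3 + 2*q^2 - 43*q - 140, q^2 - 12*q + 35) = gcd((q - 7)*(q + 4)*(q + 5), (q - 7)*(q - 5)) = q - 7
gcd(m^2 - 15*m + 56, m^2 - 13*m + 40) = m - 8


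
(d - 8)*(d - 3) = d^2 - 11*d + 24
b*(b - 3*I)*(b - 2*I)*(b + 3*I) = b^4 - 2*I*b^3 + 9*b^2 - 18*I*b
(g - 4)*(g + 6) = g^2 + 2*g - 24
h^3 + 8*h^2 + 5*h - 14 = (h - 1)*(h + 2)*(h + 7)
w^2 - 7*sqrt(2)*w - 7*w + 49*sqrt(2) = (w - 7)*(w - 7*sqrt(2))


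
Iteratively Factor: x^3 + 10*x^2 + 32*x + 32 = (x + 4)*(x^2 + 6*x + 8) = (x + 4)^2*(x + 2)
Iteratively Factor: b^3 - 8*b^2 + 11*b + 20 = (b - 5)*(b^2 - 3*b - 4) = (b - 5)*(b - 4)*(b + 1)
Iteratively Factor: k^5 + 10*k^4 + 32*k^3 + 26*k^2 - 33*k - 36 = (k + 1)*(k^4 + 9*k^3 + 23*k^2 + 3*k - 36) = (k + 1)*(k + 3)*(k^3 + 6*k^2 + 5*k - 12) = (k - 1)*(k + 1)*(k + 3)*(k^2 + 7*k + 12) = (k - 1)*(k + 1)*(k + 3)^2*(k + 4)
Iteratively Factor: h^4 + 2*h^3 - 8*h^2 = (h)*(h^3 + 2*h^2 - 8*h) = h*(h - 2)*(h^2 + 4*h) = h^2*(h - 2)*(h + 4)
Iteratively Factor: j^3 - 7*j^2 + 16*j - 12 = (j - 3)*(j^2 - 4*j + 4) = (j - 3)*(j - 2)*(j - 2)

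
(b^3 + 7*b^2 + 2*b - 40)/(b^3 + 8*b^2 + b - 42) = (b^2 + 9*b + 20)/(b^2 + 10*b + 21)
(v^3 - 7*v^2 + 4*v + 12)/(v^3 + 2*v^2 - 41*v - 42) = (v - 2)/(v + 7)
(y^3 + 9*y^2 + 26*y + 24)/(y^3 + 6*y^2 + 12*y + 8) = (y^2 + 7*y + 12)/(y^2 + 4*y + 4)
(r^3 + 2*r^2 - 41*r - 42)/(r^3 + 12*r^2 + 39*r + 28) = (r - 6)/(r + 4)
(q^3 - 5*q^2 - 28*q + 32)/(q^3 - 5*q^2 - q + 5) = (q^2 - 4*q - 32)/(q^2 - 4*q - 5)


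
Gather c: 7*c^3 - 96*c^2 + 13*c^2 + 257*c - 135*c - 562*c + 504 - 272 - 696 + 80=7*c^3 - 83*c^2 - 440*c - 384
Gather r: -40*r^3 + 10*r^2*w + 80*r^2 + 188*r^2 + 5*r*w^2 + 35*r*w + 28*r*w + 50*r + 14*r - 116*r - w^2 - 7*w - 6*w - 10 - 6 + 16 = -40*r^3 + r^2*(10*w + 268) + r*(5*w^2 + 63*w - 52) - w^2 - 13*w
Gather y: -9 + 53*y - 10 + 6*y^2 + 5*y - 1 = 6*y^2 + 58*y - 20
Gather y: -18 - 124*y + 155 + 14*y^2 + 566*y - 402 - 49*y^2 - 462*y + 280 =-35*y^2 - 20*y + 15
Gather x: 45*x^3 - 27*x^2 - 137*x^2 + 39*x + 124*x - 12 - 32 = 45*x^3 - 164*x^2 + 163*x - 44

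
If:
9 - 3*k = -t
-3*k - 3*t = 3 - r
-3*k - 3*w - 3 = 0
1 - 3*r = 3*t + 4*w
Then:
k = 104/41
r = 264/41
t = -57/41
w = -145/41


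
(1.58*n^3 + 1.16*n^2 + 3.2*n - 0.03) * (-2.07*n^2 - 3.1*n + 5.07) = -3.2706*n^5 - 7.2992*n^4 - 2.2094*n^3 - 3.9767*n^2 + 16.317*n - 0.1521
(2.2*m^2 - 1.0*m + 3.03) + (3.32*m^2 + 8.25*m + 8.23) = 5.52*m^2 + 7.25*m + 11.26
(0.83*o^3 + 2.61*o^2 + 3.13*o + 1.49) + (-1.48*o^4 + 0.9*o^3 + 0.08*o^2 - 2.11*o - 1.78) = -1.48*o^4 + 1.73*o^3 + 2.69*o^2 + 1.02*o - 0.29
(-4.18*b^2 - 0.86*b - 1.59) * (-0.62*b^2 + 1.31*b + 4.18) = 2.5916*b^4 - 4.9426*b^3 - 17.6132*b^2 - 5.6777*b - 6.6462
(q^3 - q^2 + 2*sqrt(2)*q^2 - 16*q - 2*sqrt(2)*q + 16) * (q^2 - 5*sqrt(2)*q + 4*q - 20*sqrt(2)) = q^5 - 3*sqrt(2)*q^4 + 3*q^4 - 40*q^3 - 9*sqrt(2)*q^3 - 108*q^2 + 92*sqrt(2)*q^2 + 144*q + 240*sqrt(2)*q - 320*sqrt(2)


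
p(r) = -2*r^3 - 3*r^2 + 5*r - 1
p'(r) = -6*r^2 - 6*r + 5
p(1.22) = -3.00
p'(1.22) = -11.25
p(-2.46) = -1.68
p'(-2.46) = -16.55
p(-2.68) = 2.55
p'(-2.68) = -22.01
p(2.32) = -30.52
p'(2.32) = -41.21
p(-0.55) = -4.32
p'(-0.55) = 6.48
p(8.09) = -1215.84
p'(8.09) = -436.23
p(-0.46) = -3.74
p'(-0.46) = 6.49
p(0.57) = 0.50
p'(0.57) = -0.37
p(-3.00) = 11.00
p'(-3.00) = -31.00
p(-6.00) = 293.00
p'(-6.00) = -175.00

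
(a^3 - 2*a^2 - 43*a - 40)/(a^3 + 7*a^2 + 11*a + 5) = (a - 8)/(a + 1)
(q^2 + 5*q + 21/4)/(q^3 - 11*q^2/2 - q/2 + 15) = (q + 7/2)/(q^2 - 7*q + 10)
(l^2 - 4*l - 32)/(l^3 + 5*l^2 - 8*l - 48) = (l - 8)/(l^2 + l - 12)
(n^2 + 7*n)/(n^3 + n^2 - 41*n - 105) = n*(n + 7)/(n^3 + n^2 - 41*n - 105)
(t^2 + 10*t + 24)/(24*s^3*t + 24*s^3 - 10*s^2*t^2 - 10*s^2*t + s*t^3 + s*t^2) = (t^2 + 10*t + 24)/(s*(24*s^2*t + 24*s^2 - 10*s*t^2 - 10*s*t + t^3 + t^2))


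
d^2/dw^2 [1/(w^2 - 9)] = 6*(w^2 + 3)/(w^2 - 9)^3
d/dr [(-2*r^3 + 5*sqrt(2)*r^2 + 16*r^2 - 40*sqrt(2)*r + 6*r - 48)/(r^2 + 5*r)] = (-2*r^4 - 20*r^3 + 74*r^2 + 65*sqrt(2)*r^2 + 96*r + 240)/(r^2*(r^2 + 10*r + 25))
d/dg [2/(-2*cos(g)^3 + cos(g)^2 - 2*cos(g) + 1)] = 4*(-3*cos(g)^2 + cos(g) - 1)*sin(g)/((sin(g)^2 - 2)^2*(2*cos(g) - 1)^2)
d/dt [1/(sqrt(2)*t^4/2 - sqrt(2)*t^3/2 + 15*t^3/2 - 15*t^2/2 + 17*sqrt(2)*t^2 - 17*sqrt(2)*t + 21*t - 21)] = 2*(-4*sqrt(2)*t^3 - 45*t^2 + 3*sqrt(2)*t^2 - 68*sqrt(2)*t + 30*t - 42 + 34*sqrt(2))/(sqrt(2)*t^4 - sqrt(2)*t^3 + 15*t^3 - 15*t^2 + 34*sqrt(2)*t^2 - 34*sqrt(2)*t + 42*t - 42)^2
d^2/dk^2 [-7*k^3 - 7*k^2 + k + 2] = -42*k - 14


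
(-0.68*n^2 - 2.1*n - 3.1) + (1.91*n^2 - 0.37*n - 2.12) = 1.23*n^2 - 2.47*n - 5.22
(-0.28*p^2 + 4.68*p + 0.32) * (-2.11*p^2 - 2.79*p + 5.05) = 0.5908*p^4 - 9.0936*p^3 - 15.1464*p^2 + 22.7412*p + 1.616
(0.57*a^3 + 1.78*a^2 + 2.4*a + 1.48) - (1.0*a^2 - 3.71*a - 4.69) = 0.57*a^3 + 0.78*a^2 + 6.11*a + 6.17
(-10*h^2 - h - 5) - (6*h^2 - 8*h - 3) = -16*h^2 + 7*h - 2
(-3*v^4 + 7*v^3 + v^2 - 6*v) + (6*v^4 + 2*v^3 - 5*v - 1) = 3*v^4 + 9*v^3 + v^2 - 11*v - 1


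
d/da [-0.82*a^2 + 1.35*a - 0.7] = 1.35 - 1.64*a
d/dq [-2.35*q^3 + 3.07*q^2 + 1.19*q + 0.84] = -7.05*q^2 + 6.14*q + 1.19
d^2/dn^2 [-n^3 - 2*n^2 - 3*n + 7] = -6*n - 4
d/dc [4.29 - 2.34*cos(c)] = 2.34*sin(c)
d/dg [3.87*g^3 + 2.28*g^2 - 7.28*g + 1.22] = 11.61*g^2 + 4.56*g - 7.28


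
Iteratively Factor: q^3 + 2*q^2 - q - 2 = (q + 2)*(q^2 - 1) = (q - 1)*(q + 2)*(q + 1)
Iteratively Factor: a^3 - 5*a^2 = (a)*(a^2 - 5*a) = a*(a - 5)*(a)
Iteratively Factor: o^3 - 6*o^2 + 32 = (o - 4)*(o^2 - 2*o - 8) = (o - 4)^2*(o + 2)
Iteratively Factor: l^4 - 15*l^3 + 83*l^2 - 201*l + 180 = (l - 3)*(l^3 - 12*l^2 + 47*l - 60) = (l - 4)*(l - 3)*(l^2 - 8*l + 15) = (l - 5)*(l - 4)*(l - 3)*(l - 3)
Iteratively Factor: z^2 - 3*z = (z)*(z - 3)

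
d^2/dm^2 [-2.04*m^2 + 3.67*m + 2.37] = -4.08000000000000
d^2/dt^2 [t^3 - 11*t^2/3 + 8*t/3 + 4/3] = 6*t - 22/3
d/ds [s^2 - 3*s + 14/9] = 2*s - 3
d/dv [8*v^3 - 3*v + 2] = 24*v^2 - 3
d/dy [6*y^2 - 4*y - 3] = 12*y - 4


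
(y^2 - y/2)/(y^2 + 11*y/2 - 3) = y/(y + 6)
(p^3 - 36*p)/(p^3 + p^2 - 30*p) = (p - 6)/(p - 5)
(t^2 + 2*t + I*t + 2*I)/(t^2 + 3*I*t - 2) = (t + 2)/(t + 2*I)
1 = 1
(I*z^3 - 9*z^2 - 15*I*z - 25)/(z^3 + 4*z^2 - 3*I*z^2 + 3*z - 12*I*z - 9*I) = (I*z^3 - 9*z^2 - 15*I*z - 25)/(z^3 + z^2*(4 - 3*I) + z*(3 - 12*I) - 9*I)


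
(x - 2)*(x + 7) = x^2 + 5*x - 14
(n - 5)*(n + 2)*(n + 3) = n^3 - 19*n - 30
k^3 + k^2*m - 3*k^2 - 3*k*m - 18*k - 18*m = (k - 6)*(k + 3)*(k + m)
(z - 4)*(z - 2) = z^2 - 6*z + 8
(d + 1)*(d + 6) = d^2 + 7*d + 6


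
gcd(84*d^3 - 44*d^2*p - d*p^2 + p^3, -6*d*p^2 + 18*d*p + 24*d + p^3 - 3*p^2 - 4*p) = -6*d + p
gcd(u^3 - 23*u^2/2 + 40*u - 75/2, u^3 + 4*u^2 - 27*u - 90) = u - 5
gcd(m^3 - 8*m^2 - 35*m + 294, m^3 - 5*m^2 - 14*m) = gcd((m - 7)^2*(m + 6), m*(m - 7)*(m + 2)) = m - 7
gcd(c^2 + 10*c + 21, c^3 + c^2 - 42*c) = c + 7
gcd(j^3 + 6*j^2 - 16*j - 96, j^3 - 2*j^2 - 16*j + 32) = j^2 - 16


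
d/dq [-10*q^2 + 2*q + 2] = 2 - 20*q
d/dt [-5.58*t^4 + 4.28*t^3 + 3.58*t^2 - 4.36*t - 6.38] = -22.32*t^3 + 12.84*t^2 + 7.16*t - 4.36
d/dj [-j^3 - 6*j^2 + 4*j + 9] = -3*j^2 - 12*j + 4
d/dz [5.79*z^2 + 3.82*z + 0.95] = 11.58*z + 3.82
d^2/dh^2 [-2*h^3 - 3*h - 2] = -12*h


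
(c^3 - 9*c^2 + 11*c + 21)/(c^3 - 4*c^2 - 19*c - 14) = (c - 3)/(c + 2)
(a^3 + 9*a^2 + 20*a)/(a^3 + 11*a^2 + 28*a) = (a + 5)/(a + 7)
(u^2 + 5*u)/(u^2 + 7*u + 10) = u/(u + 2)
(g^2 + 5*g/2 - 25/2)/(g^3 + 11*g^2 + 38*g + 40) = (g - 5/2)/(g^2 + 6*g + 8)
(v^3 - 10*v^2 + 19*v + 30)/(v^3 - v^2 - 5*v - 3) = (v^2 - 11*v + 30)/(v^2 - 2*v - 3)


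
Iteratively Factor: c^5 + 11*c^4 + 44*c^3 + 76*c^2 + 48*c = (c + 2)*(c^4 + 9*c^3 + 26*c^2 + 24*c) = c*(c + 2)*(c^3 + 9*c^2 + 26*c + 24) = c*(c + 2)^2*(c^2 + 7*c + 12) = c*(c + 2)^2*(c + 4)*(c + 3)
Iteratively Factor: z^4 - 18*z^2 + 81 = (z - 3)*(z^3 + 3*z^2 - 9*z - 27) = (z - 3)^2*(z^2 + 6*z + 9) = (z - 3)^2*(z + 3)*(z + 3)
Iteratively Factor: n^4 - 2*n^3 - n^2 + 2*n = (n + 1)*(n^3 - 3*n^2 + 2*n) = (n - 2)*(n + 1)*(n^2 - n) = (n - 2)*(n - 1)*(n + 1)*(n)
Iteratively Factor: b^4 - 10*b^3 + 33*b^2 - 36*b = (b)*(b^3 - 10*b^2 + 33*b - 36) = b*(b - 3)*(b^2 - 7*b + 12) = b*(b - 3)^2*(b - 4)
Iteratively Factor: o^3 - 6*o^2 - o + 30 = (o - 3)*(o^2 - 3*o - 10) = (o - 5)*(o - 3)*(o + 2)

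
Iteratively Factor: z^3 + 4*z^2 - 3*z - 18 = (z + 3)*(z^2 + z - 6) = (z + 3)^2*(z - 2)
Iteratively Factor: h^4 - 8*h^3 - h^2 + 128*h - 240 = (h + 4)*(h^3 - 12*h^2 + 47*h - 60) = (h - 5)*(h + 4)*(h^2 - 7*h + 12) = (h - 5)*(h - 4)*(h + 4)*(h - 3)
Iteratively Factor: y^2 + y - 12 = (y + 4)*(y - 3)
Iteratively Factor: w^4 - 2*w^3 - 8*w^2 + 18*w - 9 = (w - 1)*(w^3 - w^2 - 9*w + 9) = (w - 1)*(w + 3)*(w^2 - 4*w + 3) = (w - 1)^2*(w + 3)*(w - 3)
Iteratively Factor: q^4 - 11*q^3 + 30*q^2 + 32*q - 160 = (q - 4)*(q^3 - 7*q^2 + 2*q + 40) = (q - 4)*(q + 2)*(q^2 - 9*q + 20) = (q - 4)^2*(q + 2)*(q - 5)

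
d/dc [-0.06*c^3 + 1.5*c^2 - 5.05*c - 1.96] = -0.18*c^2 + 3.0*c - 5.05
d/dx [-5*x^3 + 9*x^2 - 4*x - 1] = -15*x^2 + 18*x - 4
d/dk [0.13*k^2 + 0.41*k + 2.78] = 0.26*k + 0.41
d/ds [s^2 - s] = 2*s - 1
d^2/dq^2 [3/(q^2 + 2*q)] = 6*(-q*(q + 2) + 4*(q + 1)^2)/(q^3*(q + 2)^3)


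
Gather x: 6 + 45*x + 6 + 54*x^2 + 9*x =54*x^2 + 54*x + 12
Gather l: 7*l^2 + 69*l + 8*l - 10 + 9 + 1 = 7*l^2 + 77*l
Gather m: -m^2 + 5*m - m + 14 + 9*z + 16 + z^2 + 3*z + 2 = -m^2 + 4*m + z^2 + 12*z + 32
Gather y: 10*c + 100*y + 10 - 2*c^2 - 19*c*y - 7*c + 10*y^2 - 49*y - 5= -2*c^2 + 3*c + 10*y^2 + y*(51 - 19*c) + 5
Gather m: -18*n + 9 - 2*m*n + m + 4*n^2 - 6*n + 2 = m*(1 - 2*n) + 4*n^2 - 24*n + 11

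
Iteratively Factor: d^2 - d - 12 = (d - 4)*(d + 3)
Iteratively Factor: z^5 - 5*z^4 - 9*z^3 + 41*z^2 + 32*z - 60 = (z - 1)*(z^4 - 4*z^3 - 13*z^2 + 28*z + 60) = (z - 1)*(z + 2)*(z^3 - 6*z^2 - z + 30) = (z - 5)*(z - 1)*(z + 2)*(z^2 - z - 6) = (z - 5)*(z - 1)*(z + 2)^2*(z - 3)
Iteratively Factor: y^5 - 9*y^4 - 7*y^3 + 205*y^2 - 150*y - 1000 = (y - 5)*(y^4 - 4*y^3 - 27*y^2 + 70*y + 200) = (y - 5)^2*(y^3 + y^2 - 22*y - 40) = (y - 5)^2*(y + 4)*(y^2 - 3*y - 10) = (y - 5)^3*(y + 4)*(y + 2)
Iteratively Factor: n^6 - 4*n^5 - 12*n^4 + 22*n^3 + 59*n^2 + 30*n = (n + 1)*(n^5 - 5*n^4 - 7*n^3 + 29*n^2 + 30*n) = (n - 3)*(n + 1)*(n^4 - 2*n^3 - 13*n^2 - 10*n) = (n - 3)*(n + 1)*(n + 2)*(n^3 - 4*n^2 - 5*n) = (n - 3)*(n + 1)^2*(n + 2)*(n^2 - 5*n) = n*(n - 3)*(n + 1)^2*(n + 2)*(n - 5)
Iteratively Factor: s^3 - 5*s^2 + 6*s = (s - 3)*(s^2 - 2*s) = s*(s - 3)*(s - 2)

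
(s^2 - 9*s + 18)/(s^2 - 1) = (s^2 - 9*s + 18)/(s^2 - 1)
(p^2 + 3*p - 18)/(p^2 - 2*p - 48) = (p - 3)/(p - 8)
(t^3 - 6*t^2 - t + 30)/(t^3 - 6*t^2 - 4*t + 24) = (t^2 - 8*t + 15)/(t^2 - 8*t + 12)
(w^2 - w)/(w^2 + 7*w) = (w - 1)/(w + 7)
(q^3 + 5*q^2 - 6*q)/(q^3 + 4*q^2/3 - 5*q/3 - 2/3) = 3*q*(q + 6)/(3*q^2 + 7*q + 2)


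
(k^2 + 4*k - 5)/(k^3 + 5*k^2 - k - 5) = 1/(k + 1)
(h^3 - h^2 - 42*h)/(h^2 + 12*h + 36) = h*(h - 7)/(h + 6)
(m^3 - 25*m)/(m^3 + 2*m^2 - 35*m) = (m + 5)/(m + 7)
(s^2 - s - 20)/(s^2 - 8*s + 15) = (s + 4)/(s - 3)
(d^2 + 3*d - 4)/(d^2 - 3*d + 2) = (d + 4)/(d - 2)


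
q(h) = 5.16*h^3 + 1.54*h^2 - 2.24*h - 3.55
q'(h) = 15.48*h^2 + 3.08*h - 2.24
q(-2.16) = -43.53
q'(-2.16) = 63.33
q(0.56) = -3.42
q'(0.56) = 4.34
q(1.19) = 4.66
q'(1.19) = 23.35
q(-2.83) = -101.83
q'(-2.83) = 113.02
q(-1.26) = -8.60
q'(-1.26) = 18.46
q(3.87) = 309.92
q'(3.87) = 241.52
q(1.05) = 1.77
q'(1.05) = 18.06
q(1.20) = 4.90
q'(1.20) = 23.75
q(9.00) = 3862.67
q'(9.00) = 1279.36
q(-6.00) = -1049.23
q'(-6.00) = 536.56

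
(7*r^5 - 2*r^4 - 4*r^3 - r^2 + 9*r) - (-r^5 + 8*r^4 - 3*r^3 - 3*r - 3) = 8*r^5 - 10*r^4 - r^3 - r^2 + 12*r + 3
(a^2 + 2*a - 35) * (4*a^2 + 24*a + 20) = 4*a^4 + 32*a^3 - 72*a^2 - 800*a - 700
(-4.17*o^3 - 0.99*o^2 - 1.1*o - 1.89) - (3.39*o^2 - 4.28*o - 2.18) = -4.17*o^3 - 4.38*o^2 + 3.18*o + 0.29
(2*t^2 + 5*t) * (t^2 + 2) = 2*t^4 + 5*t^3 + 4*t^2 + 10*t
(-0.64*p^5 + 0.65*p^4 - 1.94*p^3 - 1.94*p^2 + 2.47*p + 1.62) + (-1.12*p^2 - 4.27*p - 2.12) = -0.64*p^5 + 0.65*p^4 - 1.94*p^3 - 3.06*p^2 - 1.8*p - 0.5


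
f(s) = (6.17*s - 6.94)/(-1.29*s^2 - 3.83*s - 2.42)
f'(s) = (2.58*s + 3.83)*(6.17*s - 6.94)/(-1.29*s^2 - 3.83*s - 2.42)^2 + 6.17/(-1.29*s^2 - 3.83*s - 2.42) = (7.9593*s^2 - 17.9052*s - 41.5116)/(1.6641*s^4 + 9.8814*s^3 + 20.9125*s^2 + 18.5372*s + 5.8564)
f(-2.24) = 66.22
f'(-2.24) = 392.05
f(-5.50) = 2.01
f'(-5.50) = 0.72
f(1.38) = -0.15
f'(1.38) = -0.49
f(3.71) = -0.46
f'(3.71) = 0.00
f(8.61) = -0.35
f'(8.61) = 0.02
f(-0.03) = 3.09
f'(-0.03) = -7.70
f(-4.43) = 3.18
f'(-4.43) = 1.67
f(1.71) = -0.28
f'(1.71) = -0.30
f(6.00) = -0.42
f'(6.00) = 0.03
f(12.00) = -0.29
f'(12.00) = 0.02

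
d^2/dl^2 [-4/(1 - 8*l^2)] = 64*(24*l^2 + 1)/(8*l^2 - 1)^3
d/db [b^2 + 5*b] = 2*b + 5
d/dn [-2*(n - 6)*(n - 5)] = 22 - 4*n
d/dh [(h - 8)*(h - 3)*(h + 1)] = 3*h^2 - 20*h + 13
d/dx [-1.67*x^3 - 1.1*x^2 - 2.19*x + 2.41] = -5.01*x^2 - 2.2*x - 2.19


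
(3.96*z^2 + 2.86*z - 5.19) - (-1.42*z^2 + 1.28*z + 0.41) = 5.38*z^2 + 1.58*z - 5.6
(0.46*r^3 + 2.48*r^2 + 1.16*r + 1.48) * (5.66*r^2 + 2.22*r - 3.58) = 2.6036*r^5 + 15.058*r^4 + 10.4244*r^3 + 2.0736*r^2 - 0.8672*r - 5.2984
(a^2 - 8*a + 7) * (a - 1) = a^3 - 9*a^2 + 15*a - 7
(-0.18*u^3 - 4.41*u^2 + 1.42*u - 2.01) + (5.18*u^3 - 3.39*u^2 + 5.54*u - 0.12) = 5.0*u^3 - 7.8*u^2 + 6.96*u - 2.13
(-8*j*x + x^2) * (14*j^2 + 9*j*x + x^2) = -112*j^3*x - 58*j^2*x^2 + j*x^3 + x^4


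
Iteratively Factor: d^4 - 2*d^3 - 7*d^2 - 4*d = (d + 1)*(d^3 - 3*d^2 - 4*d) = (d - 4)*(d + 1)*(d^2 + d) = d*(d - 4)*(d + 1)*(d + 1)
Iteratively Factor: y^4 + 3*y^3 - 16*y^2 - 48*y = (y + 3)*(y^3 - 16*y) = (y + 3)*(y + 4)*(y^2 - 4*y) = (y - 4)*(y + 3)*(y + 4)*(y)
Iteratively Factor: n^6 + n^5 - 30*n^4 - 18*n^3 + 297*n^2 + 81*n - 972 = (n - 3)*(n^5 + 4*n^4 - 18*n^3 - 72*n^2 + 81*n + 324) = (n - 3)*(n + 3)*(n^4 + n^3 - 21*n^2 - 9*n + 108) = (n - 3)^2*(n + 3)*(n^3 + 4*n^2 - 9*n - 36) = (n - 3)^3*(n + 3)*(n^2 + 7*n + 12) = (n - 3)^3*(n + 3)^2*(n + 4)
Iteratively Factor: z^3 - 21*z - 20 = (z - 5)*(z^2 + 5*z + 4) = (z - 5)*(z + 1)*(z + 4)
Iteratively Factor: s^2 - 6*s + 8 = (s - 4)*(s - 2)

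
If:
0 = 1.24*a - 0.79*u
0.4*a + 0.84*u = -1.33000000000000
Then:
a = -0.77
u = -1.21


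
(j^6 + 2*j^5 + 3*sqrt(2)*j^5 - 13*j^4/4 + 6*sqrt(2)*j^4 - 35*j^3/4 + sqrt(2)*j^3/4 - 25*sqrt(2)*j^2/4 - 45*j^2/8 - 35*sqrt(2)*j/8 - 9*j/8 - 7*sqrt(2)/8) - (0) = j^6 + 2*j^5 + 3*sqrt(2)*j^5 - 13*j^4/4 + 6*sqrt(2)*j^4 - 35*j^3/4 + sqrt(2)*j^3/4 - 25*sqrt(2)*j^2/4 - 45*j^2/8 - 35*sqrt(2)*j/8 - 9*j/8 - 7*sqrt(2)/8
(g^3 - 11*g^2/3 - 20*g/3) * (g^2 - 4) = g^5 - 11*g^4/3 - 32*g^3/3 + 44*g^2/3 + 80*g/3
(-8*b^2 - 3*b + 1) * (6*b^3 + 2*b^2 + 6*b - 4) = -48*b^5 - 34*b^4 - 48*b^3 + 16*b^2 + 18*b - 4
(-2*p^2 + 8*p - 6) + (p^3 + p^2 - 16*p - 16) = p^3 - p^2 - 8*p - 22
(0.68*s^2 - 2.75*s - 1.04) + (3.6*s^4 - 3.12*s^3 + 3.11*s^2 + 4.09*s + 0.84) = 3.6*s^4 - 3.12*s^3 + 3.79*s^2 + 1.34*s - 0.2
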